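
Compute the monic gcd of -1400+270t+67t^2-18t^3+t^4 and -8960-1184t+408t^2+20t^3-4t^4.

280+2t-13t^2+t^3

Euclidean algorithm in ℚ[t]:
  t^4-18t^3+67t^2+270t-1400 = (-1/4)(-4t^4+20t^3+408t^2-1184t-8960) + (-13t^3+169t^2-26t-3640)
  -4t^4+20t^3+408t^2-1184t-8960 = ((4/13)t+32/13)(-13t^3+169t^2-26t-3640) + (0)
Last nonzero remainder: -13t^3+169t^2-26t-3640. Dividing through by -13 gives the monic gcd t^3-13t^2+2t+280.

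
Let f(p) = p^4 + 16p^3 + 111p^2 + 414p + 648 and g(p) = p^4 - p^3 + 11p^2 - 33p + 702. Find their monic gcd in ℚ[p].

p^2 + 6p + 27

Euclidean algorithm in ℚ[p]:
  p^4 + 16p^3 + 111p^2 + 414p + 648 = (p^4 - p^3 + 11p^2 - 33p + 702) + (17p^3 + 100p^2 + 447p - 54)
  p^4 - p^3 + 11p^2 - 33p + 702 = ((1/17)p - 117/289)(17p^3 + 100p^2 + 447p - 54) + ((7280/289)p^2 + (43680/289)p + 196560/289)
  17p^3 + 100p^2 + 447p - 54 = ((4913/7280)p - 289/3640)((7280/289)p^2 + (43680/289)p + 196560/289) + (0)
Last nonzero remainder: (7280/289)p^2 + (43680/289)p + 196560/289. Dividing through by 7280/289 gives the monic gcd p^2 + 6p + 27.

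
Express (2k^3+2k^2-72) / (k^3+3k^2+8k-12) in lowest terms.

Repeated division with remainder:
  2k^3+2k^2-72 = (2)(k^3+3k^2+8k-12) + (-4k^2-16k-48)
  k^3+3k^2+8k-12 = (-(1/4)k+1/4)(-4k^2-16k-48) + (0)
Last nonzero remainder: -4k^2-16k-48. Dividing through by -4 gives the monic gcd k^2+4k+12.
Cancel k^2+4k+12 from numerator and denominator to get the reduced form.

(2k-6)/(k-1)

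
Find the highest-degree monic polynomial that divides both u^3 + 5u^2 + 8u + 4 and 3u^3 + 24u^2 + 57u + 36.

Apply the Euclidean algorithm:
  u^3 + 5u^2 + 8u + 4 = (1/3)(3u^3 + 24u^2 + 57u + 36) + (-3u^2 - 11u - 8)
  3u^3 + 24u^2 + 57u + 36 = (-u - 13/3)(-3u^2 - 11u - 8) + ((4/3)u + 4/3)
  -3u^2 - 11u - 8 = (-(9/4)u - 6)((4/3)u + 4/3) + (0)
Last nonzero remainder: (4/3)u + 4/3. Dividing through by 4/3 gives the monic gcd u + 1.

u + 1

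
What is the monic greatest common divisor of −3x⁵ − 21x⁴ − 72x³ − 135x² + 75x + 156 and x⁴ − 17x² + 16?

Apply the Euclidean algorithm:
  −3x⁵ − 21x⁴ − 72x³ − 135x² + 75x + 156 = (−3x − 21)(x⁴ − 17x² + 16) + (−123x³ − 492x² + 123x + 492)
  x⁴ − 17x² + 16 = (−(1/123)x + 4/123)(−123x³ − 492x² + 123x + 492) + (0)
Last nonzero remainder: −123x³ − 492x² + 123x + 492. Dividing through by −123 gives the monic gcd x³ + 4x² − x − 4.

x³ + 4x² − x − 4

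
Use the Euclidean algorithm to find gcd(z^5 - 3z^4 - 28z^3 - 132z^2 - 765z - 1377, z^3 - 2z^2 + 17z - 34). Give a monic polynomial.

z^2 + 17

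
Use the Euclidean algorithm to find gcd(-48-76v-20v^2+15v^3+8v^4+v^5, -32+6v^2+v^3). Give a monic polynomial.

Apply the Euclidean algorithm:
  v^5+8v^4+15v^3-20v^2-76v-48 = (v^2+2v+3)(v^3+6v^2-32) + (-6v^2-12v+48)
  v^3+6v^2-32 = (-(1/6)v-2/3)(-6v^2-12v+48) + (0)
Last nonzero remainder: -6v^2-12v+48. Dividing through by -6 gives the monic gcd v^2+2v-8.

-8+2v+v^2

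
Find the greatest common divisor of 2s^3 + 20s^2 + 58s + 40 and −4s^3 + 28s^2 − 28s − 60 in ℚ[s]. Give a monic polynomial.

s + 1

By polynomial division,
  2s^3 + 20s^2 + 58s + 40 = (−1/2)(−4s^3 + 28s^2 − 28s − 60) + (34s^2 + 44s + 10)
  −4s^3 + 28s^2 − 28s − 60 = (−(2/17)s + 282/289)(34s^2 + 44s + 10) + (−(20160/289)s − 20160/289)
  34s^2 + 44s + 10 = (−(4913/10080)s − 289/2016)(−(20160/289)s − 20160/289) + (0)
Last nonzero remainder: −(20160/289)s − 20160/289. Dividing through by −20160/289 gives the monic gcd s + 1.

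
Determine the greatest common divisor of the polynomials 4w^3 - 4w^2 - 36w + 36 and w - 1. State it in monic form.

w - 1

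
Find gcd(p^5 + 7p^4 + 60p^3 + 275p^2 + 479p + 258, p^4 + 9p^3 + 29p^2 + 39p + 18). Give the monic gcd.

p^3 + 6p^2 + 11p + 6

Euclidean algorithm in ℚ[p]:
  p^5 + 7p^4 + 60p^3 + 275p^2 + 479p + 258 = (p - 2)(p^4 + 9p^3 + 29p^2 + 39p + 18) + (49p^3 + 294p^2 + 539p + 294)
  p^4 + 9p^3 + 29p^2 + 39p + 18 = ((1/49)p + 3/49)(49p^3 + 294p^2 + 539p + 294) + (0)
Last nonzero remainder: 49p^3 + 294p^2 + 539p + 294. Dividing through by 49 gives the monic gcd p^3 + 6p^2 + 11p + 6.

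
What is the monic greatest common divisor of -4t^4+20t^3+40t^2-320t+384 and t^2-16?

Repeated division with remainder:
  -4t^4+20t^3+40t^2-320t+384 = (-4t^2+20t-24)(t^2-16) + (0)
The last nonzero remainder t^2-16 is already monic.

t^2-16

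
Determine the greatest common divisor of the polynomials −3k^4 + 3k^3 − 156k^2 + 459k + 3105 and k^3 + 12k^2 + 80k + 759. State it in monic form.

k^2 + k + 69

Euclidean algorithm in ℚ[k]:
  −3k^4 + 3k^3 − 156k^2 + 459k + 3105 = (−3k + 39)(k^3 + 12k^2 + 80k + 759) + (−384k^2 − 384k − 26496)
  k^3 + 12k^2 + 80k + 759 = (−(1/384)k − 11/384)(−384k^2 − 384k − 26496) + (0)
Last nonzero remainder: −384k^2 − 384k − 26496. Dividing through by −384 gives the monic gcd k^2 + k + 69.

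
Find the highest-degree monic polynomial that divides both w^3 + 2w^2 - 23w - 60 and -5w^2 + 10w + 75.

w^2 - 2w - 15

Euclidean algorithm in ℚ[w]:
  w^3 + 2w^2 - 23w - 60 = (-(1/5)w - 4/5)(-5w^2 + 10w + 75) + (0)
Last nonzero remainder: -5w^2 + 10w + 75. Dividing through by -5 gives the monic gcd w^2 - 2w - 15.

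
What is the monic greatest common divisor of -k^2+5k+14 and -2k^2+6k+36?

Euclidean algorithm in ℚ[k]:
  -k^2+5k+14 = (1/2)(-2k^2+6k+36) + (2k-4)
  -2k^2+6k+36 = (-k+1)(2k-4) + (40)
  2k-4 = ((1/20)k-1/10)(40) + (0)
The last nonzero remainder is the constant 40, so the polynomials are coprime and gcd = 1.

1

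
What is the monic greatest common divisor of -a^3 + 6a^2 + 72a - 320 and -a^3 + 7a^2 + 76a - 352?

a^2 + 4a - 32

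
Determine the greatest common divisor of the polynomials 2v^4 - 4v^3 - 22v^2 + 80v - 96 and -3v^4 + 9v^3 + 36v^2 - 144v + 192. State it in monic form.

v^3 + v^2 - 8v + 16

Apply the Euclidean algorithm:
  2v^4 - 4v^3 - 22v^2 + 80v - 96 = (-2/3)(-3v^4 + 9v^3 + 36v^2 - 144v + 192) + (2v^3 + 2v^2 - 16v + 32)
  -3v^4 + 9v^3 + 36v^2 - 144v + 192 = (-(3/2)v + 6)(2v^3 + 2v^2 - 16v + 32) + (0)
Last nonzero remainder: 2v^3 + 2v^2 - 16v + 32. Dividing through by 2 gives the monic gcd v^3 + v^2 - 8v + 16.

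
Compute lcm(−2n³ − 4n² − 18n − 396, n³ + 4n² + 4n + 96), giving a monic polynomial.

n⁵ + 21n³ + 212n² − 252n + 3168

Euclidean algorithm in ℚ[n]:
  −2n³ − 4n² − 18n − 396 = (−2)(n³ + 4n² + 4n + 96) + (4n² − 10n − 204)
  n³ + 4n² + 4n + 96 = ((1/4)n + 13/8)(4n² − 10n − 204) + ((285/4)n + 855/2)
  4n² − 10n − 204 = ((16/285)n − 136/285)((285/4)n + 855/2) + (0)
Last nonzero remainder: (285/4)n + 855/2. Dividing through by 285/4 gives the monic gcd n + 6.
Then lcm(f, g) = f·g / gcd(f, g); expanding and making the result monic gives the answer.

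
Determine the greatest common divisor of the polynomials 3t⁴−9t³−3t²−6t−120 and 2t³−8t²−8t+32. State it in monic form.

t²−2t−8

Apply the Euclidean algorithm:
  3t⁴−9t³−3t²−6t−120 = ((3/2)t+3/2)(2t³−8t²−8t+32) + (21t²−42t−168)
  2t³−8t²−8t+32 = ((2/21)t−4/21)(21t²−42t−168) + (0)
Last nonzero remainder: 21t²−42t−168. Dividing through by 21 gives the monic gcd t²−2t−8.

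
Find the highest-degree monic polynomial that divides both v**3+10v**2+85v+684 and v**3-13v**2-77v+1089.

v+9

Repeated division with remainder:
  v**3+10v**2+85v+684 = (v**3-13v**2-77v+1089) + (23v**2+162v-405)
  v**3-13v**2-77v+1089 = ((1/23)v-461/529)(23v**2+162v-405) + ((43264/529)v+389376/529)
  23v**2+162v-405 = ((12167/43264)v-23805/43264)((43264/529)v+389376/529) + (0)
Last nonzero remainder: (43264/529)v+389376/529. Dividing through by 43264/529 gives the monic gcd v+9.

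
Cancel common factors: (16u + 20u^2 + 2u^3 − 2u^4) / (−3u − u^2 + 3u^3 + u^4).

Apply the Euclidean algorithm:
  −2u^4 + 2u^3 + 20u^2 + 16u = (−2)(u^4 + 3u^3 − u^2 − 3u) + (8u^3 + 18u^2 + 10u)
  u^4 + 3u^3 − u^2 − 3u = ((1/8)u + 3/32)(8u^3 + 18u^2 + 10u) + (−(63/16)u^2 − (63/16)u)
  8u^3 + 18u^2 + 10u = (−(128/63)u − 160/63)(−(63/16)u^2 − (63/16)u) + (0)
Last nonzero remainder: −(63/16)u^2 − (63/16)u. Dividing through by −63/16 gives the monic gcd u^2 + u.
Cancel u^2 + u from numerator and denominator to get the reduced form.

(16 + 4u − 2u^2)/(−3 + 2u + u^2)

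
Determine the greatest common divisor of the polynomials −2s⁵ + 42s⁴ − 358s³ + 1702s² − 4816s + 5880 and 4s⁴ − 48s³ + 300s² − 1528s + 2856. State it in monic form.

By polynomial division,
  −2s⁵ + 42s⁴ − 358s³ + 1702s² − 4816s + 5880 = (−(1/2)s + 9/2)(4s⁴ − 48s³ + 300s² − 1528s + 2856) + (8s³ − 412s² + 3488s − 6972)
  4s⁴ − 48s³ + 300s² − 1528s + 2856 = ((1/2)s + 79/4)(8s³ − 412s² + 3488s − 6972) + (6693s² − 66930s + 140553)
  8s³ − 412s² + 3488s − 6972 = ((8/6693)s − 332/6693)(6693s² − 66930s + 140553) + (0)
Last nonzero remainder: 6693s² − 66930s + 140553. Dividing through by 6693 gives the monic gcd s² − 10s + 21.

s² − 10s + 21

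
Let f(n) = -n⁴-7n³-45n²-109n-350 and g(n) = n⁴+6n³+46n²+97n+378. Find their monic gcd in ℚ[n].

Apply the Euclidean algorithm:
  -n⁴-7n³-45n²-109n-350 = (-1)(n⁴+6n³+46n²+97n+378) + (-n³+n²-12n+28)
  n⁴+6n³+46n²+97n+378 = (-n-7)(-n³+n²-12n+28) + (41n²+41n+574)
  -n³+n²-12n+28 = (-(1/41)n+2/41)(41n²+41n+574) + (0)
Last nonzero remainder: 41n²+41n+574. Dividing through by 41 gives the monic gcd n²+n+14.

n²+n+14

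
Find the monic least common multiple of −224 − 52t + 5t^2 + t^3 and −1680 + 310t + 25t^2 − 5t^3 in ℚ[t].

1344 + 88t − 82t^2 − t^3 + t^4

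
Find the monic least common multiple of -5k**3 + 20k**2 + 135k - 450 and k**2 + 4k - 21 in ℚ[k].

k**4 + 3k**3 - 55k**2 - 99k + 630

Apply the Euclidean algorithm:
  -5k**3 + 20k**2 + 135k - 450 = (-5k + 40)(k**2 + 4k - 21) + (-130k + 390)
  k**2 + 4k - 21 = (-(1/130)k - 7/130)(-130k + 390) + (0)
Last nonzero remainder: -130k + 390. Dividing through by -130 gives the monic gcd k - 3.
Then lcm(f, g) = f·g / gcd(f, g); expanding and making the result monic gives the answer.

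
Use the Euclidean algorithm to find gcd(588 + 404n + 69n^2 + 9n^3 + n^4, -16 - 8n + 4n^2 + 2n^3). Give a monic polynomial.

2 + n

Euclidean algorithm in ℚ[n]:
  n^4 + 9n^3 + 69n^2 + 404n + 588 = ((1/2)n + 7/2)(2n^3 + 4n^2 - 8n - 16) + (59n^2 + 440n + 644)
  2n^3 + 4n^2 - 8n - 16 = ((2/59)n - 644/3481)(59n^2 + 440n + 644) + ((179520/3481)n + 359040/3481)
  59n^2 + 440n + 644 = ((205379/179520)n + 560441/89760)((179520/3481)n + 359040/3481) + (0)
Last nonzero remainder: (179520/3481)n + 359040/3481. Dividing through by 179520/3481 gives the monic gcd n + 2.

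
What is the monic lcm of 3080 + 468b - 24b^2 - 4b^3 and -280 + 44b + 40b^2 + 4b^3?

Repeated division with remainder:
  -4b^3 - 24b^2 + 468b + 3080 = (-1)(4b^3 + 40b^2 + 44b - 280) + (16b^2 + 512b + 2800)
  4b^3 + 40b^2 + 44b - 280 = ((1/4)b - 11/2)(16b^2 + 512b + 2800) + (2160b + 15120)
  16b^2 + 512b + 2800 = ((1/135)b + 5/27)(2160b + 15120) + (0)
Last nonzero remainder: 2160b + 15120. Dividing through by 2160 gives the monic gcd b + 7.
Then lcm(f, g) = f·g / gcd(f, g); expanding and making the result monic gives the answer.

7700 - 1140b - 1181b^2 - 109b^3 + 9b^4 + b^5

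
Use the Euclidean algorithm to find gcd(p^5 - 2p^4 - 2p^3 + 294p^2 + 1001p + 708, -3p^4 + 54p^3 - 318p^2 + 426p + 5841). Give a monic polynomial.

p^3 - 7p^2 + 29p + 177

Euclidean algorithm in ℚ[p]:
  p^5 - 2p^4 - 2p^3 + 294p^2 + 1001p + 708 = (-(1/3)p - 16/3)(-3p^4 + 54p^3 - 318p^2 + 426p + 5841) + (180p^3 - 1260p^2 + 5220p + 31860)
  -3p^4 + 54p^3 - 318p^2 + 426p + 5841 = (-(1/60)p + 11/60)(180p^3 - 1260p^2 + 5220p + 31860) + (0)
Last nonzero remainder: 180p^3 - 1260p^2 + 5220p + 31860. Dividing through by 180 gives the monic gcd p^3 - 7p^2 + 29p + 177.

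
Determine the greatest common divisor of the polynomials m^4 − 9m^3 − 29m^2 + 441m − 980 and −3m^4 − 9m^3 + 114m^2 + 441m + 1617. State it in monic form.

Euclidean algorithm in ℚ[m]:
  m^4 − 9m^3 − 29m^2 + 441m − 980 = (−1/3)(−3m^4 − 9m^3 + 114m^2 + 441m + 1617) + (−12m^3 + 9m^2 + 588m − 441)
  −3m^4 − 9m^3 + 114m^2 + 441m + 1617 = ((1/4)m + 15/16)(−12m^3 + 9m^2 + 588m − 441) + (−(663/16)m^2 + 32487/16)
  −12m^3 + 9m^2 + 588m − 441 = ((64/221)m − 48/221)(−(663/16)m^2 + 32487/16) + (0)
Last nonzero remainder: −(663/16)m^2 + 32487/16. Dividing through by −663/16 gives the monic gcd m^2 − 49.

m^2 − 49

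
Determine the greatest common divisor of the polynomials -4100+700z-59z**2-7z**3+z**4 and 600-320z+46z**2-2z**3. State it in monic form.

-10+z

Repeated division with remainder:
  z**4-7z**3-59z**2+700z-4100 = (-(1/2)z-8)(-2z**3+46z**2-320z+600) + (149z**2-1560z+700)
  -2z**3+46z**2-320z+600 = (-(2/149)z+3734/22201)(149z**2-1560z+700) + (-(1070680/22201)z+10706800/22201)
  149z**2-1560z+700 = (-(3307949/1070680)z+155407/107068)(-(1070680/22201)z+10706800/22201) + (0)
Last nonzero remainder: -(1070680/22201)z+10706800/22201. Dividing through by -1070680/22201 gives the monic gcd z-10.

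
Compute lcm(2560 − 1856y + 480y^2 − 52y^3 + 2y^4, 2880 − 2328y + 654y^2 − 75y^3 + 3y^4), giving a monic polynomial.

Euclidean algorithm in ℚ[y]:
  2y^4 − 52y^3 + 480y^2 − 1856y + 2560 = (2/3)(3y^4 − 75y^3 + 654y^2 − 2328y + 2880) + (−2y^3 + 44y^2 − 304y + 640)
  3y^4 − 75y^3 + 654y^2 − 2328y + 2880 = (−(3/2)y + 9/2)(−2y^3 + 44y^2 − 304y + 640) + (0)
Last nonzero remainder: −2y^3 + 44y^2 − 304y + 640. Dividing through by −2 gives the monic gcd y^3 − 22y^2 + 152y − 320.
Then lcm(f, g) = f·g / gcd(f, g); expanding and making the result monic gives the answer.

−3840 + 4064y − 1648y^2 + 318y^3 − 29y^4 + y^5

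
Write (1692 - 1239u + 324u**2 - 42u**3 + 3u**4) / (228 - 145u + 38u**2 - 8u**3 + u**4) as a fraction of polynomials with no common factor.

Euclidean algorithm in ℚ[u]:
  3u**4 - 42u**3 + 324u**2 - 1239u + 1692 = (3)(u**4 - 8u**3 + 38u**2 - 145u + 228) + (-18u**3 + 210u**2 - 804u + 1008)
  u**4 - 8u**3 + 38u**2 - 145u + 228 = (-(1/18)u - 11/54)(-18u**3 + 210u**2 - 804u + 1008) + ((325/9)u**2 - (2275/9)u + 1300/3)
  -18u**3 + 210u**2 - 804u + 1008 = (-(162/325)u + 756/325)((325/9)u**2 - (2275/9)u + 1300/3) + (0)
Last nonzero remainder: (325/9)u**2 - (2275/9)u + 1300/3. Dividing through by 325/9 gives the monic gcd u**2 - 7u + 12.
Cancel u**2 - 7u + 12 from numerator and denominator to get the reduced form.

(141 - 21u + 3u**2)/(19 - u + u**2)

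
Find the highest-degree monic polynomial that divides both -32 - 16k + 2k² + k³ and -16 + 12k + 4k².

4 + k

Apply the Euclidean algorithm:
  k³ + 2k² - 16k - 32 = ((1/4)k - 1/4)(4k² + 12k - 16) + (-9k - 36)
  4k² + 12k - 16 = (-(4/9)k + 4/9)(-9k - 36) + (0)
Last nonzero remainder: -9k - 36. Dividing through by -9 gives the monic gcd k + 4.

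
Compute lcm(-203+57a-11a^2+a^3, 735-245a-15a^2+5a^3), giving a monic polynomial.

By polynomial division,
  a^3-11a^2+57a-203 = (1/5)(5a^3-15a^2-245a+735) + (-8a^2+106a-350)
  5a^3-15a^2-245a+735 = (-(5/8)a-205/32)(-8a^2+106a-350) + ((3445/16)a-24115/16)
  -8a^2+106a-350 = (-(128/3445)a+160/689)((3445/16)a-24115/16) + (0)
Last nonzero remainder: (3445/16)a-24115/16. Dividing through by 3445/16 gives the monic gcd a-7.
Then lcm(f, g) = f·g / gcd(f, g); expanding and making the result monic gives the answer.

4263-2009a+256a^2-8a^3-7a^4+a^5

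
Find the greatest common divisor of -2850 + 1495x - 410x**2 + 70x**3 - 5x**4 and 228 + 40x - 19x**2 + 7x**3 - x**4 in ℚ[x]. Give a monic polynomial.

Apply the Euclidean algorithm:
  -5x**4 + 70x**3 - 410x**2 + 1495x - 2850 = (5)(-x**4 + 7x**3 - 19x**2 + 40x + 228) + (35x**3 - 315x**2 + 1295x - 3990)
  -x**4 + 7x**3 - 19x**2 + 40x + 228 = (-(1/35)x - 2/35)(35x**3 - 315x**2 + 1295x - 3990) + (0)
Last nonzero remainder: 35x**3 - 315x**2 + 1295x - 3990. Dividing through by 35 gives the monic gcd x**3 - 9x**2 + 37x - 114.

-114 + 37x - 9x**2 + x**3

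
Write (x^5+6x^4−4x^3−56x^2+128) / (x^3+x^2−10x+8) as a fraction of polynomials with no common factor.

(x^3+4x^2−4x−16)/(x−1)

Euclidean algorithm in ℚ[x]:
  x^5+6x^4−4x^3−56x^2+128 = (x^2+5x+1)(x^3+x^2−10x+8) + (−15x^2−30x+120)
  x^3+x^2−10x+8 = (−(1/15)x+1/15)(−15x^2−30x+120) + (0)
Last nonzero remainder: −15x^2−30x+120. Dividing through by −15 gives the monic gcd x^2+2x−8.
Cancel x^2+2x−8 from numerator and denominator to get the reduced form.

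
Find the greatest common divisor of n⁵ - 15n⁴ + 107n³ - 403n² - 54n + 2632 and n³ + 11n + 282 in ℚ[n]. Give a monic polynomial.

n² - 6n + 47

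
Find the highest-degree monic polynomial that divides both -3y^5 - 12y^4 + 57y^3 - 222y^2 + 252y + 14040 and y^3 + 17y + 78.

By polynomial division,
  -3y^5 - 12y^4 + 57y^3 - 222y^2 + 252y + 14040 = (-3y^2 - 12y + 108)(y^3 + 17y + 78) + (216y^2 - 648y + 5616)
  y^3 + 17y + 78 = ((1/216)y + 1/72)(216y^2 - 648y + 5616) + (0)
Last nonzero remainder: 216y^2 - 648y + 5616. Dividing through by 216 gives the monic gcd y^2 - 3y + 26.

y^2 - 3y + 26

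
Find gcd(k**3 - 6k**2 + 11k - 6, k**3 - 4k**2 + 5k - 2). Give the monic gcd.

k**2 - 3k + 2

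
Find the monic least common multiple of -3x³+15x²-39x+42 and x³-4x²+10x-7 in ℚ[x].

x⁴-6x³+18x²-27x+14

By polynomial division,
  -3x³+15x²-39x+42 = (-3)(x³-4x²+10x-7) + (3x²-9x+21)
  x³-4x²+10x-7 = ((1/3)x-1/3)(3x²-9x+21) + (0)
Last nonzero remainder: 3x²-9x+21. Dividing through by 3 gives the monic gcd x²-3x+7.
Then lcm(f, g) = f·g / gcd(f, g); expanding and making the result monic gives the answer.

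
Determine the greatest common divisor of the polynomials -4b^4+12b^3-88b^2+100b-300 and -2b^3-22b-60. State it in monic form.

b^2-2b+15

By polynomial division,
  -4b^4+12b^3-88b^2+100b-300 = (2b-6)(-2b^3-22b-60) + (-44b^2+88b-660)
  -2b^3-22b-60 = ((1/22)b+1/11)(-44b^2+88b-660) + (0)
Last nonzero remainder: -44b^2+88b-660. Dividing through by -44 gives the monic gcd b^2-2b+15.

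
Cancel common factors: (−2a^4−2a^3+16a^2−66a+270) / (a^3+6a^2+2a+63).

(−2a^2−4a+30)/(a+7)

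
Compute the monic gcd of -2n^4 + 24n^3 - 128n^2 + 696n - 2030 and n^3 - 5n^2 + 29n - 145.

By polynomial division,
  -2n^4 + 24n^3 - 128n^2 + 696n - 2030 = (-2n + 14)(n^3 - 5n^2 + 29n - 145) + (0)
The last nonzero remainder n^3 - 5n^2 + 29n - 145 is already monic.

n^3 - 5n^2 + 29n - 145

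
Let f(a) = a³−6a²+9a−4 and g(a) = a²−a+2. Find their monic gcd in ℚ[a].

Apply the Euclidean algorithm:
  a³−6a²+9a−4 = (a−5)(a²−a+2) + (2a+6)
  a²−a+2 = ((1/2)a−2)(2a+6) + (14)
  2a+6 = ((1/7)a+3/7)(14) + (0)
The last nonzero remainder is the constant 14, so the polynomials are coprime and gcd = 1.

1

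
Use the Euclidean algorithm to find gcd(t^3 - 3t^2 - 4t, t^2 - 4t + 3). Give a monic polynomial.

1

Apply the Euclidean algorithm:
  t^3 - 3t^2 - 4t = (t + 1)(t^2 - 4t + 3) + (-3t - 3)
  t^2 - 4t + 3 = (-(1/3)t + 5/3)(-3t - 3) + (8)
  -3t - 3 = (-(3/8)t - 3/8)(8) + (0)
The last nonzero remainder is the constant 8, so the polynomials are coprime and gcd = 1.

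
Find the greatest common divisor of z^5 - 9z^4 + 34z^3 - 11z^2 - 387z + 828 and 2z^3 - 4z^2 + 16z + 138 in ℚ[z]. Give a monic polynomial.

z^3 - 2z^2 + 8z + 69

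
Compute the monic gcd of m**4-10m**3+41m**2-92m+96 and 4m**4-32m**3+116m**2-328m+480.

m**2-7m+12

Euclidean algorithm in ℚ[m]:
  m**4-10m**3+41m**2-92m+96 = (1/4)(4m**4-32m**3+116m**2-328m+480) + (-2m**3+12m**2-10m-24)
  4m**4-32m**3+116m**2-328m+480 = (-2m+4)(-2m**3+12m**2-10m-24) + (48m**2-336m+576)
  -2m**3+12m**2-10m-24 = (-(1/24)m-1/24)(48m**2-336m+576) + (0)
Last nonzero remainder: 48m**2-336m+576. Dividing through by 48 gives the monic gcd m**2-7m+12.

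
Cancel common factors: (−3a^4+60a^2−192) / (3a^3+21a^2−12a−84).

(−a^2+16)/(a+7)

Apply the Euclidean algorithm:
  −3a^4+60a^2−192 = (−a+7)(3a^3+21a^2−12a−84) + (−99a^2+396)
  3a^3+21a^2−12a−84 = (−(1/33)a−7/33)(−99a^2+396) + (0)
Last nonzero remainder: −99a^2+396. Dividing through by −99 gives the monic gcd a^2−4.
Cancel a^2−4 from numerator and denominator to get the reduced form.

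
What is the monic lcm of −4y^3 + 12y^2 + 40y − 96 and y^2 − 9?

By polynomial division,
  −4y^3 + 12y^2 + 40y − 96 = (−4y + 12)(y^2 − 9) + (4y + 12)
  y^2 − 9 = ((1/4)y − 3/4)(4y + 12) + (0)
Last nonzero remainder: 4y + 12. Dividing through by 4 gives the monic gcd y + 3.
Then lcm(f, g) = f·g / gcd(f, g); expanding and making the result monic gives the answer.

y^4 − 6y^3 − y^2 + 54y − 72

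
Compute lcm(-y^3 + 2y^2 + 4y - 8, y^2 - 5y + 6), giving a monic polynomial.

y^4 - 5y^3 + 2y^2 + 20y - 24

Apply the Euclidean algorithm:
  -y^3 + 2y^2 + 4y - 8 = (-y - 3)(y^2 - 5y + 6) + (-5y + 10)
  y^2 - 5y + 6 = (-(1/5)y + 3/5)(-5y + 10) + (0)
Last nonzero remainder: -5y + 10. Dividing through by -5 gives the monic gcd y - 2.
Then lcm(f, g) = f·g / gcd(f, g); expanding and making the result monic gives the answer.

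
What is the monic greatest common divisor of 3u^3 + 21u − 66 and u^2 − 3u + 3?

1

Repeated division with remainder:
  3u^3 + 21u − 66 = (3u + 9)(u^2 − 3u + 3) + (39u − 93)
  u^2 − 3u + 3 = ((1/39)u − 8/507)(39u − 93) + (259/169)
  39u − 93 = ((6591/259)u − 15717/259)(259/169) + (0)
The last nonzero remainder is the constant 259/169, so the polynomials are coprime and gcd = 1.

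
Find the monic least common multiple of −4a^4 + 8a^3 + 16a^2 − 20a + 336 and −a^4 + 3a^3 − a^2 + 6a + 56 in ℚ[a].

Repeated division with remainder:
  −4a^4 + 8a^3 + 16a^2 − 20a + 336 = (4)(−a^4 + 3a^3 − a^2 + 6a + 56) + (−4a^3 + 20a^2 − 44a + 112)
  −a^4 + 3a^3 − a^2 + 6a + 56 = ((1/4)a + 1/2)(−4a^3 + 20a^2 − 44a + 112) + (0)
Last nonzero remainder: −4a^3 + 20a^2 − 44a + 112. Dividing through by −4 gives the monic gcd a^3 − 5a^2 + 11a − 28.
Then lcm(f, g) = f·g / gcd(f, g); expanding and making the result monic gives the answer.

a^5 − 8a^3 − 3a^2 − 74a − 168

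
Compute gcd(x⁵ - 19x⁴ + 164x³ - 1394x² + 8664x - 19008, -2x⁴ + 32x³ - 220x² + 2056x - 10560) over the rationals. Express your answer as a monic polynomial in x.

x³ - 6x² + 50x - 528

Apply the Euclidean algorithm:
  x⁵ - 19x⁴ + 164x³ - 1394x² + 8664x - 19008 = (-(1/2)x + 3/2)(-2x⁴ + 32x³ - 220x² + 2056x - 10560) + (6x³ - 36x² + 300x - 3168)
  -2x⁴ + 32x³ - 220x² + 2056x - 10560 = (-(1/3)x + 10/3)(6x³ - 36x² + 300x - 3168) + (0)
Last nonzero remainder: 6x³ - 36x² + 300x - 3168. Dividing through by 6 gives the monic gcd x³ - 6x² + 50x - 528.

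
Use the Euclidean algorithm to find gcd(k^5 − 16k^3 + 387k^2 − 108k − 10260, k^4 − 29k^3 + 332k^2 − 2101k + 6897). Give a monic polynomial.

k^2 − 7k + 57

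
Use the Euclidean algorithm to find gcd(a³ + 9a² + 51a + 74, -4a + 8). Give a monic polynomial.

1

Apply the Euclidean algorithm:
  a³ + 9a² + 51a + 74 = (-(1/4)a² - (11/4)a - 73/4)(-4a + 8) + (220)
  -4a + 8 = (-(1/55)a + 2/55)(220) + (0)
The last nonzero remainder is the constant 220, so the polynomials are coprime and gcd = 1.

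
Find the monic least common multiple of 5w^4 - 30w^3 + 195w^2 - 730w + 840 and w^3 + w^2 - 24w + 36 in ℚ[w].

Repeated division with remainder:
  5w^4 - 30w^3 + 195w^2 - 730w + 840 = (5w - 35)(w^3 + w^2 - 24w + 36) + (350w^2 - 1750w + 2100)
  w^3 + w^2 - 24w + 36 = ((1/350)w + 3/175)(350w^2 - 1750w + 2100) + (0)
Last nonzero remainder: 350w^2 - 1750w + 2100. Dividing through by 350 gives the monic gcd w^2 - 5w + 6.
Then lcm(f, g) = f·g / gcd(f, g); expanding and making the result monic gives the answer.

w^5 + 3w^3 + 88w^2 - 708w + 1008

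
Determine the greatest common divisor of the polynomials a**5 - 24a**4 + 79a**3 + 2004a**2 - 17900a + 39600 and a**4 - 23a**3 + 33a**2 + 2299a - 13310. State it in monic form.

a**2 - a - 110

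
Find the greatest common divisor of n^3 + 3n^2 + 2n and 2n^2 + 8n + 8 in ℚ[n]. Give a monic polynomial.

Euclidean algorithm in ℚ[n]:
  n^3 + 3n^2 + 2n = ((1/2)n - 1/2)(2n^2 + 8n + 8) + (2n + 4)
  2n^2 + 8n + 8 = (n + 2)(2n + 4) + (0)
Last nonzero remainder: 2n + 4. Dividing through by 2 gives the monic gcd n + 2.

n + 2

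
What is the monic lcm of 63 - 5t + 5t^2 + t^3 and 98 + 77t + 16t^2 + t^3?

Apply the Euclidean algorithm:
  t^3 + 5t^2 - 5t + 63 = (t^3 + 16t^2 + 77t + 98) + (-11t^2 - 82t - 35)
  t^3 + 16t^2 + 77t + 98 = (-(1/11)t - 94/121)(-11t^2 - 82t - 35) + ((1224/121)t + 8568/121)
  -11t^2 - 82t - 35 = (-(1331/1224)t - 605/1224)((1224/121)t + 8568/121) + (0)
Last nonzero remainder: (1224/121)t + 8568/121. Dividing through by 1224/121 gives the monic gcd t + 7.
Then lcm(f, g) = f·g / gcd(f, g); expanding and making the result monic gives the answer.

882 + 497t + 88t^2 + 54t^3 + 14t^4 + t^5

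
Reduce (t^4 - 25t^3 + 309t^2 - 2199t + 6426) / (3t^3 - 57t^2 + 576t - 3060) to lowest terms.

(t^2 - 16t + 63)/(3t - 30)

Repeated division with remainder:
  t^4 - 25t^3 + 309t^2 - 2199t + 6426 = ((1/3)t - 2)(3t^3 - 57t^2 + 576t - 3060) + (3t^2 - 27t + 306)
  3t^3 - 57t^2 + 576t - 3060 = (t - 10)(3t^2 - 27t + 306) + (0)
Last nonzero remainder: 3t^2 - 27t + 306. Dividing through by 3 gives the monic gcd t^2 - 9t + 102.
Cancel t^2 - 9t + 102 from numerator and denominator to get the reduced form.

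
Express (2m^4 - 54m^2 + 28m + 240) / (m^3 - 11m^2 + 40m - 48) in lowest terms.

Repeated division with remainder:
  2m^4 - 54m^2 + 28m + 240 = (2m + 22)(m^3 - 11m^2 + 40m - 48) + (108m^2 - 756m + 1296)
  m^3 - 11m^2 + 40m - 48 = ((1/108)m - 1/27)(108m^2 - 756m + 1296) + (0)
Last nonzero remainder: 108m^2 - 756m + 1296. Dividing through by 108 gives the monic gcd m^2 - 7m + 12.
Cancel m^2 - 7m + 12 from numerator and denominator to get the reduced form.

(2m^2 + 14m + 20)/(m - 4)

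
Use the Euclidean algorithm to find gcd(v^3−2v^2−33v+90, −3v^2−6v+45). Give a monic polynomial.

Apply the Euclidean algorithm:
  v^3−2v^2−33v+90 = (−(1/3)v+4/3)(−3v^2−6v+45) + (−10v+30)
  −3v^2−6v+45 = ((3/10)v+3/2)(−10v+30) + (0)
Last nonzero remainder: −10v+30. Dividing through by −10 gives the monic gcd v−3.

v−3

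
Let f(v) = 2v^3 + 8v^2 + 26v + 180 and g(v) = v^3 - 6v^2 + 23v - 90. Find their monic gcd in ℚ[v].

Apply the Euclidean algorithm:
  2v^3 + 8v^2 + 26v + 180 = (2)(v^3 - 6v^2 + 23v - 90) + (20v^2 - 20v + 360)
  v^3 - 6v^2 + 23v - 90 = ((1/20)v - 1/4)(20v^2 - 20v + 360) + (0)
Last nonzero remainder: 20v^2 - 20v + 360. Dividing through by 20 gives the monic gcd v^2 - v + 18.

v^2 - v + 18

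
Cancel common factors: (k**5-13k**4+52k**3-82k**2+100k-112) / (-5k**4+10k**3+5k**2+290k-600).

Apply the Euclidean algorithm:
  k**5-13k**4+52k**3-82k**2+100k-112 = (-(1/5)k+11/5)(-5k**4+10k**3+5k**2+290k-600) + (31k**3-35k**2-658k+1208)
  -5k**4+10k**3+5k**2+290k-600 = (-(5/31)k+135/961)(31k**3-35k**2-658k+1208) + (-(92460/961)k**2+(554760/961)k-739680/961)
  31k**3-35k**2-658k+1208 = (-(29791/92460)k-145111/92460)(-(92460/961)k**2+(554760/961)k-739680/961) + (0)
Last nonzero remainder: -(92460/961)k**2+(554760/961)k-739680/961. Dividing through by -92460/961 gives the monic gcd k**2-6k+8.
Cancel k**2-6k+8 from numerator and denominator to get the reduced form.

(-k**3+7k**2-2k+14)/(5k**2+20k+75)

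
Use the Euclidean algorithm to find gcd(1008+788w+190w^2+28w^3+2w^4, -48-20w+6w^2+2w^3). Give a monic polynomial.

Repeated division with remainder:
  2w^4+28w^3+190w^2+788w+1008 = (w+11)(2w^3+6w^2-20w-48) + (144w^2+1056w+1536)
  2w^3+6w^2-20w-48 = ((1/72)w-13/216)(144w^2+1056w+1536) + ((200/9)w+400/9)
  144w^2+1056w+1536 = ((162/25)w+864/25)((200/9)w+400/9) + (0)
Last nonzero remainder: (200/9)w+400/9. Dividing through by 200/9 gives the monic gcd w+2.

2+w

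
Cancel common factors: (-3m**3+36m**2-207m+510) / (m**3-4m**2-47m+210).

Repeated division with remainder:
  -3m**3+36m**2-207m+510 = (-3)(m**3-4m**2-47m+210) + (24m**2-348m+1140)
  m**3-4m**2-47m+210 = ((1/24)m+7/16)(24m**2-348m+1140) + ((231/4)m-1155/4)
  24m**2-348m+1140 = ((32/77)m-304/77)((231/4)m-1155/4) + (0)
Last nonzero remainder: (231/4)m-1155/4. Dividing through by 231/4 gives the monic gcd m-5.
Cancel m-5 from numerator and denominator to get the reduced form.

(-3m**2+21m-102)/(m**2+m-42)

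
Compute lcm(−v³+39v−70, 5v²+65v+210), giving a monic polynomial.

v⁴+6v³−39v²−164v+420

By polynomial division,
  −v³+39v−70 = (−(1/5)v+13/5)(5v²+65v+210) + (−88v−616)
  5v²+65v+210 = (−(5/88)v−15/44)(−88v−616) + (0)
Last nonzero remainder: −88v−616. Dividing through by −88 gives the monic gcd v+7.
Then lcm(f, g) = f·g / gcd(f, g); expanding and making the result monic gives the answer.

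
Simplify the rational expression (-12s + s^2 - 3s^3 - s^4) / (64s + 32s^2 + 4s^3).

(-3 + s - s^2)/(16 + 4s)

Apply the Euclidean algorithm:
  -s^4 - 3s^3 + s^2 - 12s = (-(1/4)s + 5/4)(4s^3 + 32s^2 + 64s) + (-23s^2 - 92s)
  4s^3 + 32s^2 + 64s = (-(4/23)s - 16/23)(-23s^2 - 92s) + (0)
Last nonzero remainder: -23s^2 - 92s. Dividing through by -23 gives the monic gcd s^2 + 4s.
Cancel s^2 + 4s from numerator and denominator to get the reduced form.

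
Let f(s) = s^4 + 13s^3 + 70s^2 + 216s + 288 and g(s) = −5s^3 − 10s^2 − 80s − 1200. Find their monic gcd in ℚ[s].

By polynomial division,
  s^4 + 13s^3 + 70s^2 + 216s + 288 = (−(1/5)s − 11/5)(−5s^3 − 10s^2 − 80s − 1200) + (32s^2 − 200s − 2352)
  −5s^3 − 10s^2 − 80s − 1200 = (−(5/32)s − 165/128)(32s^2 − 200s − 2352) + (−(11285/16)s − 33855/8)
  32s^2 − 200s − 2352 = (−(512/11285)s + 6272/11285)(−(11285/16)s − 33855/8) + (0)
Last nonzero remainder: −(11285/16)s − 33855/8. Dividing through by −11285/16 gives the monic gcd s + 6.

s + 6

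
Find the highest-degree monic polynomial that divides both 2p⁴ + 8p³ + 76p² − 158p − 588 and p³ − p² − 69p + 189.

p − 3

Repeated division with remainder:
  2p⁴ + 8p³ + 76p² − 158p − 588 = (2p + 10)(p³ − p² − 69p + 189) + (224p² + 154p − 2478)
  p³ − p² − 69p + 189 = ((1/224)p − 27/3584)(224p² + 154p − 2478) + (−(14535/256)p + 43605/256)
  224p² + 154p − 2478 = (−(57344/14535)p − 211456/14535)(−(14535/256)p + 43605/256) + (0)
Last nonzero remainder: −(14535/256)p + 43605/256. Dividing through by −14535/256 gives the monic gcd p − 3.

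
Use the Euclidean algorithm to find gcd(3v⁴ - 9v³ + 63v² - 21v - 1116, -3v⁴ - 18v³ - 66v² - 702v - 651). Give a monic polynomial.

v² - 2v + 31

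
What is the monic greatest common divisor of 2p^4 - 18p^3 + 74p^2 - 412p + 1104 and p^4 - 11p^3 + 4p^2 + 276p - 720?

By polynomial division,
  2p^4 - 18p^3 + 74p^2 - 412p + 1104 = (2)(p^4 - 11p^3 + 4p^2 + 276p - 720) + (4p^3 + 66p^2 - 964p + 2544)
  p^4 - 11p^3 + 4p^2 + 276p - 720 = ((1/4)p - 55/8)(4p^3 + 66p^2 - 964p + 2544) + ((2795/4)p^2 - (13975/2)p + 16770)
  4p^3 + 66p^2 - 964p + 2544 = ((16/2795)p + 424/2795)((2795/4)p^2 - (13975/2)p + 16770) + (0)
Last nonzero remainder: (2795/4)p^2 - (13975/2)p + 16770. Dividing through by 2795/4 gives the monic gcd p^2 - 10p + 24.

p^2 - 10p + 24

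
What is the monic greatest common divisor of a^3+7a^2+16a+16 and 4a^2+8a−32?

Repeated division with remainder:
  a^3+7a^2+16a+16 = ((1/4)a+5/4)(4a^2+8a−32) + (14a+56)
  4a^2+8a−32 = ((2/7)a−4/7)(14a+56) + (0)
Last nonzero remainder: 14a+56. Dividing through by 14 gives the monic gcd a+4.

a+4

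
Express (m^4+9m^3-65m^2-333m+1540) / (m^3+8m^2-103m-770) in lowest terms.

Apply the Euclidean algorithm:
  m^4+9m^3-65m^2-333m+1540 = (m+1)(m^3+8m^2-103m-770) + (30m^2+540m+2310)
  m^3+8m^2-103m-770 = ((1/30)m-1/3)(30m^2+540m+2310) + (0)
Last nonzero remainder: 30m^2+540m+2310. Dividing through by 30 gives the monic gcd m^2+18m+77.
Cancel m^2+18m+77 from numerator and denominator to get the reduced form.

(m^2-9m+20)/(m-10)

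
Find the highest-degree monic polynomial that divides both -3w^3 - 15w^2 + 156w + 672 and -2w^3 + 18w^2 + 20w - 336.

w^2 - 3w - 28

Repeated division with remainder:
  -3w^3 - 15w^2 + 156w + 672 = (3/2)(-2w^3 + 18w^2 + 20w - 336) + (-42w^2 + 126w + 1176)
  -2w^3 + 18w^2 + 20w - 336 = ((1/21)w - 2/7)(-42w^2 + 126w + 1176) + (0)
Last nonzero remainder: -42w^2 + 126w + 1176. Dividing through by -42 gives the monic gcd w^2 - 3w - 28.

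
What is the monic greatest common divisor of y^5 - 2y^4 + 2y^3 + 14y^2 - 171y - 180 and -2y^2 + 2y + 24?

Apply the Euclidean algorithm:
  y^5 - 2y^4 + 2y^3 + 14y^2 - 171y - 180 = (-(1/2)y^3 + (1/2)y^2 - (13/2)y - 15/2)(-2y^2 + 2y + 24) + (0)
Last nonzero remainder: -2y^2 + 2y + 24. Dividing through by -2 gives the monic gcd y^2 - y - 12.

y^2 - y - 12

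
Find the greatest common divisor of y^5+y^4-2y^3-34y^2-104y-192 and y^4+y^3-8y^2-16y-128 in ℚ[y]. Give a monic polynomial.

y^3-3y^2+4y-32

Apply the Euclidean algorithm:
  y^5+y^4-2y^3-34y^2-104y-192 = (y)(y^4+y^3-8y^2-16y-128) + (6y^3-18y^2+24y-192)
  y^4+y^3-8y^2-16y-128 = ((1/6)y+2/3)(6y^3-18y^2+24y-192) + (0)
Last nonzero remainder: 6y^3-18y^2+24y-192. Dividing through by 6 gives the monic gcd y^3-3y^2+4y-32.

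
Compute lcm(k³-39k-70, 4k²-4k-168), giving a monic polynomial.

k⁴+6k³-39k²-304k-420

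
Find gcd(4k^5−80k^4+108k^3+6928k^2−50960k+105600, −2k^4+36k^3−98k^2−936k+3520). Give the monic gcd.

k^2−19k+88

By polynomial division,
  4k^5−80k^4+108k^3+6928k^2−50960k+105600 = (−2k+4)(−2k^4+36k^3−98k^2−936k+3520) + (−232k^3+5448k^2−40176k+91520)
  −2k^4+36k^3−98k^2−936k+3520 = ((1/116)k+159/3364)(−232k^3+5448k^2−40176k+91520) + (−(7700/841)k^2+(146300/841)k−677600/841)
  −232k^3+5448k^2−40176k+91520 = ((48778/1925)k−43732/385)(−(7700/841)k^2+(146300/841)k−677600/841) + (0)
Last nonzero remainder: −(7700/841)k^2+(146300/841)k−677600/841. Dividing through by −7700/841 gives the monic gcd k^2−19k+88.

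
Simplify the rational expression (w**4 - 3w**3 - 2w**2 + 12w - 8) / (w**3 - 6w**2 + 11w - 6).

(w**2 - 4)/(w - 3)

Euclidean algorithm in ℚ[w]:
  w**4 - 3w**3 - 2w**2 + 12w - 8 = (w + 3)(w**3 - 6w**2 + 11w - 6) + (5w**2 - 15w + 10)
  w**3 - 6w**2 + 11w - 6 = ((1/5)w - 3/5)(5w**2 - 15w + 10) + (0)
Last nonzero remainder: 5w**2 - 15w + 10. Dividing through by 5 gives the monic gcd w**2 - 3w + 2.
Cancel w**2 - 3w + 2 from numerator and denominator to get the reduced form.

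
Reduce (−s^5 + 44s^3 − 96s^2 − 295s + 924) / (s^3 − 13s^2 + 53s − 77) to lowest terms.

Euclidean algorithm in ℚ[s]:
  −s^5 + 44s^3 − 96s^2 − 295s + 924 = (−s^2 − 13s − 72)(s^3 − 13s^2 + 53s − 77) + (−420s^2 + 2520s − 4620)
  s^3 − 13s^2 + 53s − 77 = (−(1/420)s + 1/60)(−420s^2 + 2520s − 4620) + (0)
Last nonzero remainder: −420s^2 + 2520s − 4620. Dividing through by −420 gives the monic gcd s^2 − 6s + 11.
Cancel s^2 − 6s + 11 from numerator and denominator to get the reduced form.

(−s^3 − 6s^2 + 19s + 84)/(s − 7)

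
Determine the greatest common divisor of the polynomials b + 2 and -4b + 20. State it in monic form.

1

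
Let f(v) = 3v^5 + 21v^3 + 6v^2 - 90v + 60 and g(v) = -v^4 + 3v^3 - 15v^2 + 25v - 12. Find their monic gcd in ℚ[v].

v^2 - 2v + 1

By polynomial division,
  3v^5 + 21v^3 + 6v^2 - 90v + 60 = (-3v - 9)(-v^4 + 3v^3 - 15v^2 + 25v - 12) + (3v^3 - 54v^2 + 99v - 48)
  -v^4 + 3v^3 - 15v^2 + 25v - 12 = (-(1/3)v - 5)(3v^3 - 54v^2 + 99v - 48) + (-252v^2 + 504v - 252)
  3v^3 - 54v^2 + 99v - 48 = (-(1/84)v + 4/21)(-252v^2 + 504v - 252) + (0)
Last nonzero remainder: -252v^2 + 504v - 252. Dividing through by -252 gives the monic gcd v^2 - 2v + 1.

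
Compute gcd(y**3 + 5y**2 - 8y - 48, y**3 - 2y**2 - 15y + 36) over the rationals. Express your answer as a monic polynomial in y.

Apply the Euclidean algorithm:
  y**3 + 5y**2 - 8y - 48 = (y**3 - 2y**2 - 15y + 36) + (7y**2 + 7y - 84)
  y**3 - 2y**2 - 15y + 36 = ((1/7)y - 3/7)(7y**2 + 7y - 84) + (0)
Last nonzero remainder: 7y**2 + 7y - 84. Dividing through by 7 gives the monic gcd y**2 + y - 12.

y**2 + y - 12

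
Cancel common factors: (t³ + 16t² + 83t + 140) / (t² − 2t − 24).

(t² + 12t + 35)/(t − 6)

Repeated division with remainder:
  t³ + 16t² + 83t + 140 = (t + 18)(t² − 2t − 24) + (143t + 572)
  t² − 2t − 24 = ((1/143)t − 6/143)(143t + 572) + (0)
Last nonzero remainder: 143t + 572. Dividing through by 143 gives the monic gcd t + 4.
Cancel t + 4 from numerator and denominator to get the reduced form.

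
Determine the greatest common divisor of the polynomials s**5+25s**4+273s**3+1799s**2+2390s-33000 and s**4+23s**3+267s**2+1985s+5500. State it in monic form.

By polynomial division,
  s**5+25s**4+273s**3+1799s**2+2390s-33000 = (s+2)(s**4+23s**3+267s**2+1985s+5500) + (-40s**3-720s**2-7080s-44000)
  s**4+23s**3+267s**2+1985s+5500 = (-(1/40)s-1/8)(-40s**3-720s**2-7080s-44000) + (0)
Last nonzero remainder: -40s**3-720s**2-7080s-44000. Dividing through by -40 gives the monic gcd s**3+18s**2+177s+1100.

s**3+18s**2+177s+1100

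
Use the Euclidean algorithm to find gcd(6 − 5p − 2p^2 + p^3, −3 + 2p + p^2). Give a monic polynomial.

Repeated division with remainder:
  p^3 − 2p^2 − 5p + 6 = (p − 4)(p^2 + 2p − 3) + (6p − 6)
  p^2 + 2p − 3 = ((1/6)p + 1/2)(6p − 6) + (0)
Last nonzero remainder: 6p − 6. Dividing through by 6 gives the monic gcd p − 1.

−1 + p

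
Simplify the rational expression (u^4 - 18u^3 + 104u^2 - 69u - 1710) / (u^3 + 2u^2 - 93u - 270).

(u^2 - 11u + 57)/(u + 9)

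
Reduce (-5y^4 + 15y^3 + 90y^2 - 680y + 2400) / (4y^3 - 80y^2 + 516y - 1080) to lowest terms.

(-5y^3 - 10y^2 + 40y - 480)/(4y^2 - 60y + 216)

Euclidean algorithm in ℚ[y]:
  -5y^4 + 15y^3 + 90y^2 - 680y + 2400 = (-(5/4)y - 85/4)(4y^3 - 80y^2 + 516y - 1080) + (-965y^2 + 8935y - 20550)
  4y^3 - 80y^2 + 516y - 1080 = (-(4/965)y + 8292/186245)(-965y^2 + 8935y - 20550) + ((1229760/37249)y - 6148800/37249)
  -965y^2 + 8935y - 20550 = (-(7189057/245952)y + 5103113/40992)((1229760/37249)y - 6148800/37249) + (0)
Last nonzero remainder: (1229760/37249)y - 6148800/37249. Dividing through by 1229760/37249 gives the monic gcd y - 5.
Cancel y - 5 from numerator and denominator to get the reduced form.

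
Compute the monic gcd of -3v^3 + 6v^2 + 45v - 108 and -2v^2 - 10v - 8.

v + 4

Euclidean algorithm in ℚ[v]:
  -3v^3 + 6v^2 + 45v - 108 = ((3/2)v - 21/2)(-2v^2 - 10v - 8) + (-48v - 192)
  -2v^2 - 10v - 8 = ((1/24)v + 1/24)(-48v - 192) + (0)
Last nonzero remainder: -48v - 192. Dividing through by -48 gives the monic gcd v + 4.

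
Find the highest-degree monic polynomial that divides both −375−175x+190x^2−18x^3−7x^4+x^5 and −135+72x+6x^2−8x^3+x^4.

By polynomial division,
  x^5−7x^4−18x^3+190x^2−175x−375 = (x+1)(x^4−8x^3+6x^2+72x−135) + (−16x^3+112x^2−112x−240)
  x^4−8x^3+6x^2+72x−135 = (−(1/16)x+1/16)(−16x^3+112x^2−112x−240) + (−8x^2+64x−120)
  −16x^3+112x^2−112x−240 = (2x+2)(−8x^2+64x−120) + (0)
Last nonzero remainder: −8x^2+64x−120. Dividing through by −8 gives the monic gcd x^2−8x+15.

15−8x+x^2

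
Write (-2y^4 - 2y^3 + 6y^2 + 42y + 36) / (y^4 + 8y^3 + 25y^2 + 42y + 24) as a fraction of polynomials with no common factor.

(-2y + 6)/(y + 4)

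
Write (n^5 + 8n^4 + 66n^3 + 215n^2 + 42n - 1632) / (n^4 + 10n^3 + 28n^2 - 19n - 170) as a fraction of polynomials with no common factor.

Apply the Euclidean algorithm:
  n^5 + 8n^4 + 66n^3 + 215n^2 + 42n - 1632 = (n - 2)(n^4 + 10n^3 + 28n^2 - 19n - 170) + (58n^3 + 290n^2 + 174n - 1972)
  n^4 + 10n^3 + 28n^2 - 19n - 170 = ((1/58)n + 5/58)(58n^3 + 290n^2 + 174n - 1972) + (0)
Last nonzero remainder: 58n^3 + 290n^2 + 174n - 1972. Dividing through by 58 gives the monic gcd n^3 + 5n^2 + 3n - 34.
Cancel n^3 + 5n^2 + 3n - 34 from numerator and denominator to get the reduced form.

(n^2 + 3n + 48)/(n + 5)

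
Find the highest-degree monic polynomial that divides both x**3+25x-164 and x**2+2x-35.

1

By polynomial division,
  x**3+25x-164 = (x-2)(x**2+2x-35) + (64x-234)
  x**2+2x-35 = ((1/64)x+181/2048)(64x-234) + (-14663/1024)
  64x-234 = (-(65536/14663)x+239616/14663)(-14663/1024) + (0)
The last nonzero remainder is the constant -14663/1024, so the polynomials are coprime and gcd = 1.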